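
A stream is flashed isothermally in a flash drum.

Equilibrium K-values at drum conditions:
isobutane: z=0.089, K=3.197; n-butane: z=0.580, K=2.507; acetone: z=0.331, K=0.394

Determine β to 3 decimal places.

β = 0.895

Rachford–Rice: g(β) = Σ zᵢ(Kᵢ−1)/(1+β(Kᵢ−1)) = 0.
g(0) = ΣzᵢKᵢ − 1 = 0.869 and g(1) = 1 − Σzᵢ/Kᵢ = -0.099, so a root lies in (0, 1).
Iterate (Newton) starting at β = 0.5:
  β = 0.500: g = 0.3039, g' = -0.776 → β = 0.891
  β = 0.891: g = 0.0028, g' = -0.864 → β = 0.895
Converged at β = 0.895.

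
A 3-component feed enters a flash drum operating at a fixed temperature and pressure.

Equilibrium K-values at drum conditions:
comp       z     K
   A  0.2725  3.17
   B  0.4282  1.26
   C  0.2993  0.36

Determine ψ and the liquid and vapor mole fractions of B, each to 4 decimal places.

Let ψ = V/F and solve Σ zᵢ(Kᵢ−1)/(1+ψ(Kᵢ−1)) = 0.
g(0) = ΣzᵢKᵢ − 1 = 0.5111 and g(1) = 1 − Σzᵢ/Kᵢ = -0.2572, so a root lies in (0, 1).
Newton–Raphson from ψ = 0.5:
  ψ = 0.5000: g = 0.10044, g' = -0.5830 → ψ = 0.6723
  ψ = 0.6723: g = -0.00096, g' = -0.6109 → ψ = 0.6707
Converged at ψ = 0.6707.
Compositions from xᵢ = zᵢ/(1+ψ(Kᵢ−1)), yᵢ = Kᵢxᵢ:
  A: x = 0.1110, y = 0.3518
  B: x = 0.3646, y = 0.4594
  C: x = 0.5244, y = 0.1888

ψ = 0.6707, x_B = 0.3646, y_B = 0.4594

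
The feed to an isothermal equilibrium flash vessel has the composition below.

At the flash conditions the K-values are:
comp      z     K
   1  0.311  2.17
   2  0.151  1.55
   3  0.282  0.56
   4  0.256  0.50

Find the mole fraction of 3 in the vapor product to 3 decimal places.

y_3 = 0.193

Material balance + equilibrium reduce to Σ zᵢ(Kᵢ−1)/(1+V/F(Kᵢ−1)) = 0.
Check two-phase: ΣzᵢKᵢ = 1.195 > 1 and Σzᵢ/Kᵢ = 1.256 > 1, so g(0) = 0.195 > 0 and g(1) = -0.256 < 0.
Newton iteration, V/F⁰ = 0.5:
  V/F = 0.500: g = -0.0350, g' = -0.401 → V/F = 0.413
Converged at V/F = 0.413.
Compositions from xᵢ = zᵢ/(1+V/F(Kᵢ−1)), yᵢ = Kᵢxᵢ:
  1: x = 0.210, y = 0.455
  2: x = 0.123, y = 0.191
  3: x = 0.345, y = 0.193
  4: x = 0.323, y = 0.161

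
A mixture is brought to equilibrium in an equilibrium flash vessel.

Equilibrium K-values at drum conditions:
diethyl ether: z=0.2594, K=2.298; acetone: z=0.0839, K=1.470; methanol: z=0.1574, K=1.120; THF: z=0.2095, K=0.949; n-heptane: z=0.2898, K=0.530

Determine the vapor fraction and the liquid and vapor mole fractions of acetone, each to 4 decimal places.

ψ = 0.7342, x_acetone = 0.0624, y_acetone = 0.0917

Newton iteration, ψ⁰ = 0.5:
  ψ = 0.5000: g = 0.06492, g' = -0.2849 → ψ = 0.7279
  ψ = 0.7279: g = 0.00174, g' = -0.2763 → ψ = 0.7342
Converged at ψ = 0.7342.
Compositions from xᵢ = zᵢ/(1+ψ(Kᵢ−1)), yᵢ = Kᵢxᵢ:
  diethyl ether: x = 0.1328, y = 0.3052
  acetone: x = 0.0624, y = 0.0917
  methanol: x = 0.1447, y = 0.1620
  THF: x = 0.2176, y = 0.2065
  n-heptane: x = 0.4425, y = 0.2345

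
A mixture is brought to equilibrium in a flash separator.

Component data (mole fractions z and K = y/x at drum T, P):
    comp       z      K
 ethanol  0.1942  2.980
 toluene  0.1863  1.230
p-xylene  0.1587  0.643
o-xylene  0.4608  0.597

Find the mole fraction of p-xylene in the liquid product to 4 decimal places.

Rachford–Rice: g(V/F) = Σ zᵢ(Kᵢ−1)/(1+V/F(Kᵢ−1)) = 0.
Check two-phase: ΣzᵢKᵢ = 1.1850 > 1 and Σzᵢ/Kᵢ = 1.2353 > 1, so g(0) = 0.1850 > 0 and g(1) = -0.2353 < 0.
Newton–Raphson from V/F = 0.5:
  V/F = 0.5000: g = -0.06988, g' = -0.3475 → V/F = 0.2989
  V/F = 0.2989: g = 0.00708, g' = -0.4312 → V/F = 0.3153
  V/F = 0.3153: g = 0.00008, g' = -0.4210 → V/F = 0.3155
Converged at V/F = 0.3155.
Compositions from xᵢ = zᵢ/(1+V/F(Kᵢ−1)), yᵢ = Kᵢxᵢ:
  ethanol: x = 0.1195, y = 0.3562
  toluene: x = 0.1737, y = 0.2136
  p-xylene: x = 0.1788, y = 0.1150
  o-xylene: x = 0.5279, y = 0.3152

x_p-xylene = 0.1788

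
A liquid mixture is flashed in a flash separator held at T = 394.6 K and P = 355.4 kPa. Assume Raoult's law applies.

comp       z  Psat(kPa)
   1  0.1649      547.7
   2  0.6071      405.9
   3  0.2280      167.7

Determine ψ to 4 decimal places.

Raoult's law: Kᵢ = Pᵢˢᵃᵗ/P = Pᵢˢᵃᵗ/355.4.
  K_1 = 547.7/355.4 = 1.541080, K_2 = 405.9/355.4 = 1.142093, K_3 = 167.7/355.4 = 0.471863
Material balance + equilibrium reduce to Σ zᵢ(Kᵢ−1)/(1+ψ(Kᵢ−1)) = 0.
Feasibility: ΣzᵢKᵢ = 1.0551, Σzᵢ/Kᵢ = 1.1218 — both > 1, two phases present.
Newton iteration, ψ⁰ = 0.45:
  ψ = 0.4500: g = -0.00512, g' = -0.1515 → ψ = 0.4162
  ψ = 0.4162: g = -0.00007, g' = -0.1476 → ψ = 0.4157
Converged at ψ = 0.4157.

ψ = 0.4157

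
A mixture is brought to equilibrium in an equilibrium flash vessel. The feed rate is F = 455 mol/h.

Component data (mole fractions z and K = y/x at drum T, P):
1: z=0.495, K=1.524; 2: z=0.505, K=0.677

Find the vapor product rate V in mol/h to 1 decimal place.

Rachford–Rice: g(ψ) = Σ zᵢ(Kᵢ−1)/(1+ψ(Kᵢ−1)) = 0.
Check two-phase: ΣzᵢKᵢ = 1.096 > 1 and Σzᵢ/Kᵢ = 1.071 > 1, so g(0) = 0.096 > 0 and g(1) = -0.071 < 0.
Binary case is linear: z₁(K₁−1)(1+ψ(K₂−1)) + z₂(K₂−1)(1+ψ(K₁−1)) = 0
⇒ ψ = [z₁(K₁−1)+z₂(K₂−1)] / [−(K₁−1)(K₂−1)] = 0.0963/0.1693 = 0.569
Then V = ψ·F = 0.5688·455 = 258.8 mol/h and L = F − V = 196.2 mol/h.

V = 258.8 mol/h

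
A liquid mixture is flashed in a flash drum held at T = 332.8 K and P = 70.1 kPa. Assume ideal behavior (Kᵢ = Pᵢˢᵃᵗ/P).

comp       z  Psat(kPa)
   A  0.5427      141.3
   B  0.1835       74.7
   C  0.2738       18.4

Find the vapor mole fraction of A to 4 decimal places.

y_A = 0.6848

Raoult's law: Kᵢ = Pᵢˢᵃᵗ/P = Pᵢˢᵃᵗ/70.1.
  K_A = 141.3/70.1 = 2.015692, K_B = 74.7/70.1 = 1.065621, K_C = 18.4/70.1 = 0.262482
Rachford–Rice: g(ψ) = Σ zᵢ(Kᵢ−1)/(1+ψ(Kᵢ−1)) = 0.
Feasibility: ΣzᵢKᵢ = 1.3613, Σzᵢ/Kᵢ = 1.4846 — both > 1, two phases present.
Newton–Raphson from ψ = 0.5:
  ψ = 0.5000: g = 0.05733, g' = -0.6207 → ψ = 0.5924
  ψ = 0.5924: g = -0.00284, g' = -0.6886 → ψ = 0.5882
Converged at ψ = 0.5882.
Compositions from xᵢ = zᵢ/(1+ψ(Kᵢ−1)), yᵢ = Kᵢxᵢ:
  A: x = 0.3397, y = 0.6848
  B: x = 0.1767, y = 0.1883
  C: x = 0.4836, y = 0.1269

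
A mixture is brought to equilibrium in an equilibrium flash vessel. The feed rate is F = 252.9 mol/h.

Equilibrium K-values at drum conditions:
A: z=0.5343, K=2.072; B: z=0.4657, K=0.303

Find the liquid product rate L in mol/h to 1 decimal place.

Material balance + equilibrium reduce to Σ zᵢ(Kᵢ−1)/(1+ψ(Kᵢ−1)) = 0.
Check two-phase: ΣzᵢKᵢ = 1.2482 > 1 and Σzᵢ/Kᵢ = 1.7948 > 1, so g(0) = 0.2482 > 0 and g(1) = -0.7948 < 0.
Binary case is linear: z₁(K₁−1)(1+ψ(K₂−1)) + z₂(K₂−1)(1+ψ(K₁−1)) = 0
⇒ ψ = [z₁(K₁−1)+z₂(K₂−1)] / [−(K₁−1)(K₂−1)] = 0.24818/0.74718 = 0.3321
Then V = ψ·F = 0.3321·252.9 = 84.0 mol/h and L = F − V = 168.9 mol/h.

L = 168.9 mol/h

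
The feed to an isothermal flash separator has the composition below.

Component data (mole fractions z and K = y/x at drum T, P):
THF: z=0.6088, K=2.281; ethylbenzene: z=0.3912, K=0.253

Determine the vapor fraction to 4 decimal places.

ψ = 0.5096

Let ψ = V/F and solve Σ zᵢ(Kᵢ−1)/(1+ψ(Kᵢ−1)) = 0.
Feasibility: ΣzᵢKᵢ = 1.4876, Σzᵢ/Kᵢ = 1.8131 — both > 1, two phases present.
Iterate (Newton) starting at ψ = 0.51:
  ψ = 0.5100: g = -0.00037, g' = -0.9351 → ψ = 0.5096
Converged at ψ = 0.5096.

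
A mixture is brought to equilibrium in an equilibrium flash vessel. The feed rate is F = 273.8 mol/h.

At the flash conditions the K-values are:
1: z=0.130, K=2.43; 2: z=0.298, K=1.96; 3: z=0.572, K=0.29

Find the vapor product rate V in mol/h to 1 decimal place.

Let ψ = V/F and solve Σ zᵢ(Kᵢ−1)/(1+ψ(Kᵢ−1)) = 0.
g(0) = ΣzᵢKᵢ − 1 = 0.066 and g(1) = 1 − Σzᵢ/Kᵢ = -1.178, so a root lies in (0, 1).
Newton–Raphson from ψ = 0.53:
  ψ = 0.530: g = -0.3558, g' = -0.948 → ψ = 0.155
  ψ = 0.155: g = -0.0549, g' = -0.750 → ψ = 0.082
Converged at ψ = 0.082.
Then V = ψ·F = 0.0825·273.8 = 22.6 mol/h and L = F − V = 251.2 mol/h.

V = 22.6 mol/h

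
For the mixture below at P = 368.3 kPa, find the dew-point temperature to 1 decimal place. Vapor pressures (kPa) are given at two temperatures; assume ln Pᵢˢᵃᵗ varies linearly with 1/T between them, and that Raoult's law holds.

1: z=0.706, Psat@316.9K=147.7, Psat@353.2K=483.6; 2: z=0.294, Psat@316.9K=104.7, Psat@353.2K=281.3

Dew-point temperature: Σzᵢ·P/Pᵢˢᵃᵗ(T) = 1. Interpolate ln Pᵢˢᵃᵗ = aᵢ + bᵢ/T.
  T = 316.9 K: ΣzᵢP/Pᵢˢᵃᵗ = 2.7947
  T = 353.2 K: ΣzᵢP/Pᵢˢᵃᵗ = 0.9226
  T = 335.0 K: ΣzᵢP/Pᵢˢᵃᵗ = 1.5588
  T = 344.1 K: ΣzᵢP/Pᵢˢᵃᵗ = 1.1906
  T = 348.6 K: ΣzᵢP/Pᵢˢᵃᵗ = 1.0477
  T = 350.9 K: ΣzᵢP/Pᵢˢᵃᵗ = 0.9828
Interpolating between 348.6 K and 350.9 K gives T ≈ 350.3 K.

T = 350.3 K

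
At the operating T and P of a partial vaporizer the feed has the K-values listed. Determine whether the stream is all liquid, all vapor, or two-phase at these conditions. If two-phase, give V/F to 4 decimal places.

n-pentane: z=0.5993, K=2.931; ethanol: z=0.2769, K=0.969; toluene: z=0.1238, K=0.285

ΣzᵢKᵢ = 2.0601; Σzᵢ/Kᵢ = 0.9246.
Since Σzᵢ/Kᵢ < 1 the mixture is above its dew point — single vapor phase.

all vapor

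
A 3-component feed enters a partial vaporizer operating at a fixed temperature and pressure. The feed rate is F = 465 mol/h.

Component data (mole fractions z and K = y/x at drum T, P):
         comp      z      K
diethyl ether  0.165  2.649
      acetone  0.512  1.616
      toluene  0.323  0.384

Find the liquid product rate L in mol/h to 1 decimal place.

Let β = V/F and solve Σ zᵢ(Kᵢ−1)/(1+β(Kᵢ−1)) = 0.
Feasibility: ΣzᵢKᵢ = 1.389, Σzᵢ/Kᵢ = 1.220 — both > 1, two phases present.
Iterate (Newton) starting at β = 0.61:
  β = 0.610: g = 0.0462, g' = -0.529 → β = 0.697
  β = 0.697: g = -0.0016, g' = -0.569 → β = 0.694
Converged at β = 0.694.
Then V = β·F = 0.6945·465 = 322.9 mol/h and L = F − V = 142.1 mol/h.

L = 142.1 mol/h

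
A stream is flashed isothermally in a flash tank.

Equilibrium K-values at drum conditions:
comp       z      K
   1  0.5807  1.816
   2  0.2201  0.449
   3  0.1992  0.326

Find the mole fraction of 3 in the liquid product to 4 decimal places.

Newton–Raphson from ψ = 0.4:
  ψ = 0.4000: g = 0.01787, g' = -0.4993 → ψ = 0.4358
  ψ = 0.4358: g = -0.00014, g' = -0.5075 → ψ = 0.4355
Converged at ψ = 0.4355.
Compositions from xᵢ = zᵢ/(1+ψ(Kᵢ−1)), yᵢ = Kᵢxᵢ:
  1: x = 0.4284, y = 0.7781
  2: x = 0.2896, y = 0.1300
  3: x = 0.2820, y = 0.0919

x_3 = 0.2820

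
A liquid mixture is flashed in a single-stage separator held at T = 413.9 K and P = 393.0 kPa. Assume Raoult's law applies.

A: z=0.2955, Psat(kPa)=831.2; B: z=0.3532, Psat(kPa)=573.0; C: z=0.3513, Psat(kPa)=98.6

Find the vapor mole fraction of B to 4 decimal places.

y_B = 0.4383

Raoult's law: Kᵢ = Pᵢˢᵃᵗ/P = Pᵢˢᵃᵗ/393.0.
  K_A = 831.2/393.0 = 2.115013, K_B = 573.0/393.0 = 1.458015, K_C = 98.6/393.0 = 0.250891
Newton–Raphson from ψ = 0.33:
  ψ = 0.3300: g = 0.03181, g' = -0.6001 → ψ = 0.3830
  ψ = 0.3830: g = -0.00053, g' = -0.6217 → ψ = 0.3821
Converged at ψ = 0.3821.
Compositions from xᵢ = zᵢ/(1+ψ(Kᵢ−1)), yᵢ = Kᵢxᵢ:
  A: x = 0.2072, y = 0.4382
  B: x = 0.3006, y = 0.4383
  C: x = 0.4922, y = 0.1235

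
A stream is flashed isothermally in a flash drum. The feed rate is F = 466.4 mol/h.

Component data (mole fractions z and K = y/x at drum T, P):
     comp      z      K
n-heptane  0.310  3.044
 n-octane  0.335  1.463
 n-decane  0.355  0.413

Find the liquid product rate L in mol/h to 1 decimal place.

Material balance + equilibrium reduce to Σ zᵢ(Kᵢ−1)/(1+ψ(Kᵢ−1)) = 0.
Check two-phase: ΣzᵢKᵢ = 1.580 > 1 and Σzᵢ/Kᵢ = 1.190 > 1, so g(0) = 0.580 > 0 and g(1) = -0.190 < 0.
Newton iteration, ψ⁰ = 0.5:
  ψ = 0.500: g = 0.1444, g' = -0.609 → ψ = 0.737
  ψ = 0.737: g = 0.0012, g' = -0.626 → ψ = 0.739
Converged at ψ = 0.739.
Then V = ψ·F = 0.7389·466.4 = 344.6 mol/h and L = F − V = 121.8 mol/h.

L = 121.8 mol/h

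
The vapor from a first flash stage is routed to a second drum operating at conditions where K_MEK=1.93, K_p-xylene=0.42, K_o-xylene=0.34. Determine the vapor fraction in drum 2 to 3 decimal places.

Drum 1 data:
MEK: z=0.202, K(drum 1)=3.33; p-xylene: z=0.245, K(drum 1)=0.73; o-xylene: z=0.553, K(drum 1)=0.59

Drum 1:
Rachford–Rice: g(ψ₁) = Σ zᵢ(Kᵢ−1)/(1+ψ₁(Kᵢ−1)) = 0.
Check two-phase: ΣzᵢKᵢ = 1.178 > 1 and Σzᵢ/Kᵢ = 1.334 > 1, so g(0) = 0.178 > 0 and g(1) = -0.334 < 0.
Iterate (Newton) starting at ψ₁ = 0.5:
  ψ₁ = 0.500: g = -0.1443, g' = -0.405 → ψ₁ = 0.144
  ψ₁ = 0.144: g = 0.0429, g' = -0.740 → ψ₁ = 0.202
  ψ₁ = 0.202: g = 0.0031, g' = -0.638 → ψ₁ = 0.206
  ψ₁ = 0.206: g = 0.0000, g' = -0.631 → ψ₁ = 0.207
Converged at ψ₁ = 0.207.
Drum-1 compositions:
  MEK: x = 0.136, y = 0.454
  p-xylene: x = 0.259, y = 0.189
  o-xylene: x = 0.604, y = 0.356
Drum-2 feed = drum-1 vapor: z₂ = (0.4541, 0.1894, 0.3565).
Drum 2:
Let ψ₂ = V/F and solve Σ zᵢ(Kᵢ−1)/(1+ψ₂(Kᵢ−1)) = 0.
g(0) = ΣzᵢKᵢ − 1 = 0.077 and g(1) = 1 − Σzᵢ/Kᵢ = -0.735, so a root lies in (0, 1).
Newton iteration, ψ₂⁰ = 0.62:
  ψ₂ = 0.620: g = -0.3019, g' = -0.758 → ψ₂ = 0.222
  ψ₂ = 0.222: g = -0.0516, g' = -0.567 → ψ₂ = 0.131
Converged at ψ₂ = 0.131.
  MEK: x = 0.405, y = 0.781
  p-xylene: x = 0.205, y = 0.086
  o-xylene: x = 0.390, y = 0.133

V/F (drum 2) = 0.131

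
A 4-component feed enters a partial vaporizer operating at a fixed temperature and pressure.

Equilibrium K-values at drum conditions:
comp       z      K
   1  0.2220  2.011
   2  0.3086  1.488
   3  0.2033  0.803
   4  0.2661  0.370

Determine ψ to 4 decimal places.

ψ = 0.4495

Iterate (Newton) starting at ψ = 0.7:
  ψ = 0.7000: g = -0.10267, g' = -0.4672 → ψ = 0.4803
  ψ = 0.4803: g = -0.01152, g' = -0.3778 → ψ = 0.4498
  ψ = 0.4498: g = -0.00009, g' = -0.3718 → ψ = 0.4495
Converged at ψ = 0.4495.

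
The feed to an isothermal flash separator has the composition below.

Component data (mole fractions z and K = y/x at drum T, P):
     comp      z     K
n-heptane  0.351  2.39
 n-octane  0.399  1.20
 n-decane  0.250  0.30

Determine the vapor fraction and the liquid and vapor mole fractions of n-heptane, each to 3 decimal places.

ψ = 0.659, x_n-heptane = 0.183, y_n-heptane = 0.438

Material balance + equilibrium reduce to Σ zᵢ(Kᵢ−1)/(1+ψ(Kᵢ−1)) = 0.
Check two-phase: ΣzᵢKᵢ = 1.393 > 1 and Σzᵢ/Kᵢ = 1.313 > 1, so g(0) = 0.393 > 0 and g(1) = -0.313 < 0.
Newton iteration, ψ⁰ = 0.5:
  ψ = 0.500: g = 0.0912, g' = -0.539 → ψ = 0.669
  ψ = 0.669: g = -0.0060, g' = -0.628 → ψ = 0.660
  ψ = 0.660: g = -0.0000, g' = -0.620 → ψ = 0.659
Converged at ψ = 0.659.
Compositions from xᵢ = zᵢ/(1+ψ(Kᵢ−1)), yᵢ = Kᵢxᵢ:
  n-heptane: x = 0.183, y = 0.438
  n-octane: x = 0.353, y = 0.423
  n-decane: x = 0.464, y = 0.139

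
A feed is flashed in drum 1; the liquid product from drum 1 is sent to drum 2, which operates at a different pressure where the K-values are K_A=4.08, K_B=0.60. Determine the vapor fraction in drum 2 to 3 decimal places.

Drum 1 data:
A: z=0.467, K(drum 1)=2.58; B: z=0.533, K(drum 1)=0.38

Drum 1:
Iterate (Newton) starting at ψ₁ = 0.5:
  ψ₁ = 0.500: g = -0.0667, g' = -0.794 → ψ₁ = 0.416
Converged at ψ₁ = 0.416.
Drum-1 compositions:
  A: x = 0.282, y = 0.727
  B: x = 0.718, y = 0.273
Drum-2 feed = drum-1 liquid: z₂ = (0.2818, 0.7182).
Drum 2:
Rachford–Rice: g(ψ₂) = Σ zᵢ(Kᵢ−1)/(1+ψ₂(Kᵢ−1)) = 0.
Feasibility: ΣzᵢKᵢ = 1.581, Σzᵢ/Kᵢ = 1.266 — both > 1, two phases present.
Iterate (Newton) starting at ψ₂ = 0.4:
  ψ₂ = 0.400: g = 0.0469, g' = -0.699 → ψ₂ = 0.467
  ψ₂ = 0.467: g = 0.0027, g' = -0.623 → ψ₂ = 0.471
Converged at ψ₂ = 0.471.
  A: x = 0.115, y = 0.469
  B: x = 0.885, y = 0.531

V/F (drum 2) = 0.471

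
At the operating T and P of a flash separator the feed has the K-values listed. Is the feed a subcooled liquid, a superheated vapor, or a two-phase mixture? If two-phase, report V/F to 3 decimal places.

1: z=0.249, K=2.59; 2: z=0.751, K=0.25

ΣzᵢKᵢ = 0.833; Σzᵢ/Kᵢ = 3.100.
Since ΣzᵢKᵢ < 1 the mixture is below its bubble point — single liquid phase.

subcooled liquid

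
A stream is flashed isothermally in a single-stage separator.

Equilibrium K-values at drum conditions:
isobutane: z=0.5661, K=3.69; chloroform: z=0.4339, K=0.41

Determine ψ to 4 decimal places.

ψ = 0.7982

Let ψ = V/F and solve Σ zᵢ(Kᵢ−1)/(1+ψ(Kᵢ−1)) = 0.
g(0) = ΣzᵢKᵢ − 1 = 1.2668 and g(1) = 1 − Σzᵢ/Kᵢ = -0.2117, so a root lies in (0, 1).
Binary case is linear: z₁(K₁−1)(1+ψ(K₂−1)) + z₂(K₂−1)(1+ψ(K₁−1)) = 0
⇒ ψ = [z₁(K₁−1)+z₂(K₂−1)] / [−(K₁−1)(K₂−1)] = 1.26681/1.58710 = 0.7982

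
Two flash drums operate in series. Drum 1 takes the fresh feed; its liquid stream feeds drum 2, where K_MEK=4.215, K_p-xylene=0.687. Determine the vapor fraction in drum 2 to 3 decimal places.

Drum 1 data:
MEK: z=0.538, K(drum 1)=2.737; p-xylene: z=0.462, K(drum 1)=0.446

V/F (drum 2) = 0.537

Drum 1:
Material balance + equilibrium reduce to Σ zᵢ(Kᵢ−1)/(1+ψ₁(Kᵢ−1)) = 0.
Feasibility: ΣzᵢKᵢ = 1.679, Σzᵢ/Kᵢ = 1.232 — both > 1, two phases present.
Newton iteration, ψ₁⁰ = 0.5:
  ψ₁ = 0.500: g = 0.1461, g' = -0.736 → ψ₁ = 0.698
  ψ₁ = 0.698: g = 0.0047, g' = -0.709 → ψ₁ = 0.705
Converged at ψ₁ = 0.705.
Drum-1 compositions:
  MEK: x = 0.242, y = 0.662
  p-xylene: x = 0.758, y = 0.338
Drum-2 feed = drum-1 liquid: z₂ = (0.2418, 0.7582).
Drum 2:
Material balance + equilibrium reduce to Σ zᵢ(Kᵢ−1)/(1+ψ₂(Kᵢ−1)) = 0.
Check two-phase: ΣzᵢKᵢ = 1.540 > 1 and Σzᵢ/Kᵢ = 1.161 > 1, so g(0) = 0.540 > 0 and g(1) = -0.161 < 0.
Newton iteration, ψ₂⁰ = 0.5:
  ψ₂ = 0.500: g = 0.0168, g' = -0.472 → ψ₂ = 0.536
  ψ₂ = 0.536: g = 0.0005, g' = -0.445 → ψ₂ = 0.537
Converged at ψ₂ = 0.537.
  MEK: x = 0.089, y = 0.374
  p-xylene: x = 0.911, y = 0.626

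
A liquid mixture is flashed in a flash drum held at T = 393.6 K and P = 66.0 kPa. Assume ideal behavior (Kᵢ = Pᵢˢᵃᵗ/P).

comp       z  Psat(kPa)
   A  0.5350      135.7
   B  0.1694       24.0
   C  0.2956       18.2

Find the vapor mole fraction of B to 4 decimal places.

Raoult's law: Kᵢ = Pᵢˢᵃᵗ/P = Pᵢˢᵃᵗ/66.0.
  K_A = 135.7/66.0 = 2.056061, K_B = 24.0/66.0 = 0.363636, K_C = 18.2/66.0 = 0.275758
Newton–Raphson from β = 0.5:
  β = 0.5000: g = -0.12398, g' = -0.7842 → β = 0.3419
  β = 0.3419: g = -0.00721, g' = -0.7080 → β = 0.3317
Converged at β = 0.3317.
Compositions from xᵢ = zᵢ/(1+β(Kᵢ−1)), yᵢ = Kᵢxᵢ:
  A: x = 0.3962, y = 0.8146
  B: x = 0.2147, y = 0.0781
  C: x = 0.3891, y = 0.1073

y_B = 0.0781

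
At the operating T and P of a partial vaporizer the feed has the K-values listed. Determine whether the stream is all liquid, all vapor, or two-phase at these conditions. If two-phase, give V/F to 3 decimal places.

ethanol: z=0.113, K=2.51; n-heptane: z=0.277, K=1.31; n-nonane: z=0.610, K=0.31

all liquid

ΣzᵢKᵢ = 0.836; Σzᵢ/Kᵢ = 2.224.
Since ΣzᵢKᵢ < 1 the mixture is below its bubble point — single liquid phase.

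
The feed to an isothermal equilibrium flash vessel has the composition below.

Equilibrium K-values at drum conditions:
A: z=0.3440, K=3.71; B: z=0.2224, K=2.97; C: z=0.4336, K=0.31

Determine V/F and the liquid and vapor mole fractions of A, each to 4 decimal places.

Material balance + equilibrium reduce to Σ zᵢ(Kᵢ−1)/(1+V/F(Kᵢ−1)) = 0.
Check two-phase: ΣzᵢKᵢ = 2.0712 > 1 and Σzᵢ/Kᵢ = 1.5663 > 1, so g(0) = 1.0712 > 0 and g(1) = -0.5663 < 0.
Iterate (Newton) starting at V/F = 0.5:
  V/F = 0.5000: g = 0.15981, g' = -1.1558 → V/F = 0.6383
  V/F = 0.6383: g = 0.00096, g' = -1.1677 → V/F = 0.6391
Converged at V/F = 0.6391.
Compositions from xᵢ = zᵢ/(1+V/F(Kᵢ−1)), yᵢ = Kᵢxᵢ:
  A: x = 0.1259, y = 0.4672
  B: x = 0.0985, y = 0.2924
  C: x = 0.7756, y = 0.2404

V/F = 0.6391, x_A = 0.1259, y_A = 0.4672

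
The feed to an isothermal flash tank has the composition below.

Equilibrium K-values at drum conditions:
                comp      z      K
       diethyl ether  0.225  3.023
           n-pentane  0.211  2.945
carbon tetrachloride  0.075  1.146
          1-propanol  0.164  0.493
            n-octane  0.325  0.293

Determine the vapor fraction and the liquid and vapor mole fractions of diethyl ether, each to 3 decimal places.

Let ψ = V/F and solve Σ zᵢ(Kᵢ−1)/(1+ψ(Kᵢ−1)) = 0.
Feasibility: ΣzᵢKᵢ = 1.564, Σzᵢ/Kᵢ = 1.653 — both > 1, two phases present.
Newton–Raphson from ψ = 0.53:
  ψ = 0.530: g = -0.0493, g' = -0.904 → ψ = 0.475
Converged at ψ = 0.475.
Compositions from xᵢ = zᵢ/(1+ψ(Kᵢ−1)), yᵢ = Kᵢxᵢ:
  diethyl ether: x = 0.115, y = 0.347
  n-pentane: x = 0.110, y = 0.323
  carbon tetrachloride: x = 0.070, y = 0.080
  1-propanol: x = 0.216, y = 0.107
  n-octane: x = 0.489, y = 0.143

ψ = 0.475, x_diethyl ether = 0.115, y_diethyl ether = 0.347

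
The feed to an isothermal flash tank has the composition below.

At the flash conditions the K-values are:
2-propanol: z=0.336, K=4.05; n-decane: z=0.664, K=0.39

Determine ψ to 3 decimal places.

Let ψ = V/F and solve Σ zᵢ(Kᵢ−1)/(1+ψ(Kᵢ−1)) = 0.
Check two-phase: ΣzᵢKᵢ = 1.620 > 1 and Σzᵢ/Kᵢ = 1.786 > 1, so g(0) = 0.620 > 0 and g(1) = -0.786 < 0.
Binary case is linear: z₁(K₁−1)(1+ψ(K₂−1)) + z₂(K₂−1)(1+ψ(K₁−1)) = 0
⇒ ψ = [z₁(K₁−1)+z₂(K₂−1)] / [−(K₁−1)(K₂−1)] = 0.6198/1.8605 = 0.333

ψ = 0.333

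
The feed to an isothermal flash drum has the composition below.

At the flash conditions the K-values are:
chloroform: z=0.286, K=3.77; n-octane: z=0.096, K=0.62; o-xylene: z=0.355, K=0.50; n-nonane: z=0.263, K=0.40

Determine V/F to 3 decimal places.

Rachford–Rice: g(V/F) = Σ zᵢ(Kᵢ−1)/(1+V/F(Kᵢ−1)) = 0.
Check two-phase: ΣzᵢKᵢ = 1.420 > 1 and Σzᵢ/Kᵢ = 1.598 > 1, so g(0) = 0.420 > 0 and g(1) = -0.598 < 0.
Newton–Raphson from V/F = 0.5:
  V/F = 0.500: g = -0.1750, g' = -0.758 → V/F = 0.269
  V/F = 0.269: g = 0.0199, g' = -0.991 → V/F = 0.289
  V/F = 0.289: g = 0.0004, g' = -0.954 → V/F = 0.290
Converged at V/F = 0.290.

V/F = 0.290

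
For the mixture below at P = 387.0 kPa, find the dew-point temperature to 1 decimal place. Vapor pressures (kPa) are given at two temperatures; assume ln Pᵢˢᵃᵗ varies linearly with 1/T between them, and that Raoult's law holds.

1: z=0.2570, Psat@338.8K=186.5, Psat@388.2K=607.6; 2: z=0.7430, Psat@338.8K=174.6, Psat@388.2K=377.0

Dew-point temperature: Σzᵢ·P/Pᵢˢᵃᵗ(T) = 1. Interpolate ln Pᵢˢᵃᵗ = aᵢ + bᵢ/T.
  T = 338.8 K: ΣzᵢP/Pᵢˢᵃᵗ = 2.1801
  T = 388.2 K: ΣzᵢP/Pᵢˢᵃᵗ = 0.9264
  T = 363.5 K: ΣzᵢP/Pᵢˢᵃᵗ = 1.3757
  T = 375.9 K: ΣzᵢP/Pᵢˢᵃᵗ = 1.1199
  T = 382.0 K: ΣzᵢP/Pᵢˢᵃᵗ = 1.0176
  T = 385.1 K: ΣzᵢP/Pᵢˢᵃᵗ = 0.9705
  T = 383.6 K: ΣzᵢP/Pᵢˢᵃᵗ = 0.9929
Interpolating between 382.0 K and 383.6 K gives T ≈ 383.1 K.

T = 383.1 K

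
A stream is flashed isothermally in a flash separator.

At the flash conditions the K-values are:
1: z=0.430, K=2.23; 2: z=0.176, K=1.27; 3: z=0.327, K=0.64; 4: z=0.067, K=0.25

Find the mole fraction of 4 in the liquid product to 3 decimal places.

Let β = V/F and solve Σ zᵢ(Kᵢ−1)/(1+β(Kᵢ−1)) = 0.
Check two-phase: ΣzᵢKᵢ = 1.408 > 1 and Σzᵢ/Kᵢ = 1.110 > 1, so g(0) = 0.408 > 0 and g(1) = -0.110 < 0.
Newton iteration, β⁰ = 0.5:
  β = 0.500: g = 0.1454, g' = -0.419 → β = 0.847
  β = 0.847: g = -0.0095, g' = -0.536 → β = 0.829
Converged at β = 0.829.
Compositions from xᵢ = zᵢ/(1+β(Kᵢ−1)), yᵢ = Kᵢxᵢ:
  1: x = 0.213, y = 0.475
  2: x = 0.144, y = 0.183
  3: x = 0.466, y = 0.298
  4: x = 0.177, y = 0.044

x_4 = 0.177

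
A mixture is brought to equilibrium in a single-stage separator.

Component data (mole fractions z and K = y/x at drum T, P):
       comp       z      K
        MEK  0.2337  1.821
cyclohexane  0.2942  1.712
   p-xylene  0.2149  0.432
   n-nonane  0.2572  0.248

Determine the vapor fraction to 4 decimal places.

ψ = 0.1668

Rachford–Rice: g(ψ) = Σ zᵢ(Kᵢ−1)/(1+ψ(Kᵢ−1)) = 0.
Check two-phase: ΣzᵢKᵢ = 1.0859 > 1 and Σzᵢ/Kᵢ = 1.8347 > 1, so g(0) = 0.0859 > 0 and g(1) = -0.8347 < 0.
Newton–Raphson from ψ = 0.5:
  ψ = 0.5000: g = -0.18993, g' = -0.6691 → ψ = 0.2161
  ψ = 0.2161: g = -0.02560, g' = -0.5231 → ψ = 0.1672
  ψ = 0.1672: g = -0.00020, g' = -0.5158 → ψ = 0.1668
Converged at ψ = 0.1668.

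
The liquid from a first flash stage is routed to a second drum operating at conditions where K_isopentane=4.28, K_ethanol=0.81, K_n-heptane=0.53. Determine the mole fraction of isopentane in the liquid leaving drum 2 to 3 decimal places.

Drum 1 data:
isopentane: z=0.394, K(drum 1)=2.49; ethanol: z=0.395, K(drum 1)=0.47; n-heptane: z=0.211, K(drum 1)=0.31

x_isopentane (drum 2) = 0.086

Drum 1:
Rachford–Rice: g(ψ₁) = Σ zᵢ(Kᵢ−1)/(1+ψ₁(Kᵢ−1)) = 0.
Check two-phase: ΣzᵢKᵢ = 1.232 > 1 and Σzᵢ/Kᵢ = 1.679 > 1, so g(0) = 0.232 > 0 and g(1) = -0.679 < 0.
Iterate (Newton) starting at ψ₁ = 0.5:
  ψ₁ = 0.500: g = -0.1707, g' = -0.727 → ψ₁ = 0.265
  ψ₁ = 0.265: g = -0.0010, g' = -0.750 → ψ₁ = 0.264
Converged at ψ₁ = 0.264.
Drum-1 compositions:
  isopentane: x = 0.283, y = 0.704
  ethanol: x = 0.459, y = 0.216
  n-heptane: x = 0.258, y = 0.080
Drum-2 feed = drum-1 liquid: z₂ = (0.2828, 0.4592, 0.2580).
Drum 2:
Rachford–Rice: g(ψ₂) = Σ zᵢ(Kᵢ−1)/(1+ψ₂(Kᵢ−1)) = 0.
g(0) = ΣzᵢKᵢ − 1 = 0.719 and g(1) = 1 − Σzᵢ/Kᵢ = -0.120, so a root lies in (0, 1).
Newton–Raphson from ψ₂ = 0.5:
  ψ₂ = 0.500: g = 0.0965, g' = -0.554 → ψ₂ = 0.674
  ψ₂ = 0.674: g = 0.0113, g' = -0.439 → ψ₂ = 0.700
Converged at ψ₂ = 0.700.
  isopentane: x = 0.086, y = 0.367
  ethanol: x = 0.530, y = 0.429
  n-heptane: x = 0.385, y = 0.204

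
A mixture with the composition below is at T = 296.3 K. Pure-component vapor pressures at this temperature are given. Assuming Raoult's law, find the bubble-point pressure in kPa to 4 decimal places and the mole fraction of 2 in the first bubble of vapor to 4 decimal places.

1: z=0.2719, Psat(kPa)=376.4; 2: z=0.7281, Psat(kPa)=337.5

Pbub = 348.0769 kPa, y_2 = 0.7060

At the bubble point ψ → 0, so ΣzᵢKᵢ = 1 with Kᵢ = Pᵢˢᵃᵗ/P ⇒ P = ΣzᵢPᵢˢᵃᵗ.
P = 0.2719·376.4 + 0.7281·337.5 = 348.0769 kPa
yᵢ = zᵢPᵢˢᵃᵗ/P ⇒ y_2 = 0.7281·337.5/348.0769 = 0.7060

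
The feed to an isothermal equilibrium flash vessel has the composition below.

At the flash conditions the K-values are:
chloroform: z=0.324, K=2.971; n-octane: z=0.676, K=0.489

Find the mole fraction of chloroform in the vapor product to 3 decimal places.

y_chloroform = 0.612

Material balance + equilibrium reduce to Σ zᵢ(Kᵢ−1)/(1+ψ(Kᵢ−1)) = 0.
g(0) = ΣzᵢKᵢ − 1 = 0.293 and g(1) = 1 − Σzᵢ/Kᵢ = -0.491, so a root lies in (0, 1).
Iterate (Newton) starting at ψ = 0.54:
  ψ = 0.540: g = -0.1677, g' = -0.632 → ψ = 0.275
  ψ = 0.275: g = 0.0125, g' = -0.769 → ψ = 0.291
Converged at ψ = 0.291.
Compositions from xᵢ = zᵢ/(1+ψ(Kᵢ−1)), yᵢ = Kᵢxᵢ:
  chloroform: x = 0.206, y = 0.612
  n-octane: x = 0.794, y = 0.388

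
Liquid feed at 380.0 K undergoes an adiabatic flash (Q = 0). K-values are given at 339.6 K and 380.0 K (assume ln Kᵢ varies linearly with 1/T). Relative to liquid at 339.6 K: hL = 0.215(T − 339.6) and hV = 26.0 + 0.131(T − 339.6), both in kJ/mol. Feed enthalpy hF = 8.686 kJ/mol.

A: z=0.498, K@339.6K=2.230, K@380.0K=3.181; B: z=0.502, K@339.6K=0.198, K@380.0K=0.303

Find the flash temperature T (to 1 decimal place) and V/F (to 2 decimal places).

T = 347.3 K, V/F = 0.28

Adiabatic flash: solve Rachford–Rice at each trial T, then check hF = ψ·hV(T) + (1−ψ)·hL(T).
  T = 339.6 K: K = (2.230, 0.198), RR gives ψ = 0.213, H_out = 5.533 kJ/mol
  T = 380.0 K: K = (3.181, 0.303), RR gives ψ = 0.484, H_out = 19.635 kJ/mol
  T = 359.8 K: K = (2.690, 0.248), RR gives ψ = 0.365, H_out = 13.216 kJ/mol
  T = 349.7 K: K = (2.456, 0.222), RR gives ψ = 0.296, H_out = 9.604 kJ/mol
  T = 344.6 K: K = (2.341, 0.210), RR gives ψ = 0.256, H_out = 7.619 kJ/mol
  T = 347.1 K: K = (2.397, 0.216), RR gives ψ = 0.276, H_out = 8.608 kJ/mol
  T = 348.4 K: K = (2.426, 0.219), RR gives ψ = 0.286, H_out = 9.110 kJ/mol
Linear interpolation between T = 347.1 (H_out = 8.608) and T = 348.4 (H_out = 9.110) on hF = 8.686 gives T ≈ 347.3 K, at which ψ = 0.28.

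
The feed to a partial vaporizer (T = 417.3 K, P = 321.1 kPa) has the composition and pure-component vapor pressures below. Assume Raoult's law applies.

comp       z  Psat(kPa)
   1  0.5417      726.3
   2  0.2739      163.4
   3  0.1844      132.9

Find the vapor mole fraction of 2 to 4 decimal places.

Raoult's law: Kᵢ = Pᵢˢᵃᵗ/P = Pᵢˢᵃᵗ/321.1.
  K_1 = 726.3/321.1 = 2.261912, K_2 = 163.4/321.1 = 0.508876, K_3 = 132.9/321.1 = 0.413890
Rachford–Rice: g(ψ) = Σ zᵢ(Kᵢ−1)/(1+ψ(Kᵢ−1)) = 0.
g(0) = ΣzᵢKᵢ − 1 = 0.4410 and g(1) = 1 − Σzᵢ/Kᵢ = -0.2233, so a root lies in (0, 1).
Iterate (Newton) starting at ψ = 0.55:
  ψ = 0.5500: g = 0.05972, g' = -0.5625 → ψ = 0.6562
  ψ = 0.6562: g = -0.00015, g' = -0.5692 → ψ = 0.6559
Converged at ψ = 0.6559.
Compositions from xᵢ = zᵢ/(1+ψ(Kᵢ−1)), yᵢ = Kᵢxᵢ:
  1: x = 0.2964, y = 0.6704
  2: x = 0.4041, y = 0.2056
  3: x = 0.2996, y = 0.1240

y_2 = 0.2056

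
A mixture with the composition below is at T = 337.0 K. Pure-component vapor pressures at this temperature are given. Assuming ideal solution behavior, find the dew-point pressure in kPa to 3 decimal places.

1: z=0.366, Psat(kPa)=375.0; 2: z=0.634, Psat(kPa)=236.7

Pdew = 273.636 kPa

At the dew point ψ → 1, so Σzᵢ/Kᵢ = 1 with Kᵢ = Pᵢˢᵃᵗ/P ⇒ 1/P = Σzᵢ/Pᵢˢᵃᵗ.
1/P = 0.366/375.0 + 0.634/236.7 = 0.003654 ⇒ P = 273.636 kPa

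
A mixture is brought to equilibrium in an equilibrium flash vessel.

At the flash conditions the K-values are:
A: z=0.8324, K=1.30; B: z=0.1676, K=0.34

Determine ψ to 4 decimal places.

ψ = 0.7025

Material balance + equilibrium reduce to Σ zᵢ(Kᵢ−1)/(1+ψ(Kᵢ−1)) = 0.
Check two-phase: ΣzᵢKᵢ = 1.1391 > 1 and Σzᵢ/Kᵢ = 1.1332 > 1, so g(0) = 0.1391 > 0 and g(1) = -0.1332 < 0.
Binary case is linear: z₁(K₁−1)(1+ψ(K₂−1)) + z₂(K₂−1)(1+ψ(K₁−1)) = 0
⇒ ψ = [z₁(K₁−1)+z₂(K₂−1)] / [−(K₁−1)(K₂−1)] = 0.13910/0.19800 = 0.7025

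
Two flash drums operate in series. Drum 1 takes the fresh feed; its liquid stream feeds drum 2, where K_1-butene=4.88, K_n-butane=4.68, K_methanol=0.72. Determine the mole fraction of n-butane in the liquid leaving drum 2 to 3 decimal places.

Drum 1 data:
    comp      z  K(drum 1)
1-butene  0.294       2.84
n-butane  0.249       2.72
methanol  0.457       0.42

Drum 1:
Iterate (Newton) starting at ψ₁ = 0.54:
  ψ₁ = 0.540: g = 0.1075, g' = -0.774 → ψ₁ = 0.679
  ψ₁ = 0.679: g = 0.0010, g' = -0.772 → ψ₁ = 0.680
Converged at ψ₁ = 0.680.
Drum-1 compositions:
  1-butene: x = 0.131, y = 0.371
  n-butane: x = 0.115, y = 0.312
  methanol: x = 0.755, y = 0.317
Drum-2 feed = drum-1 liquid: z₂ = (0.1306, 0.1148, 0.7546).
Drum 2:
Newton iteration, ψ₂⁰ = 0.5:
  ψ₂ = 0.500: g = 0.0754, g' = -0.500 → ψ₂ = 0.651
  ψ₂ = 0.651: g = 0.0098, g' = -0.382 → ψ₂ = 0.676
  ψ₂ = 0.676: g = 0.0002, g' = -0.367 → ψ₂ = 0.677
Converged at ψ₂ = 0.677.
  1-butene: x = 0.036, y = 0.176
  n-butane: x = 0.033, y = 0.154
  methanol: x = 0.931, y = 0.670

x_n-butane (drum 2) = 0.033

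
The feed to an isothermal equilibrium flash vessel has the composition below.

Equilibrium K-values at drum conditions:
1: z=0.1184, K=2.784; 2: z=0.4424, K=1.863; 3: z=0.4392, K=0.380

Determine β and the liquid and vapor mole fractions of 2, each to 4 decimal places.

Rachford–Rice: g(β) = Σ zᵢ(Kᵢ−1)/(1+β(Kᵢ−1)) = 0.
Feasibility: ΣzᵢKᵢ = 1.3207, Σzᵢ/Kᵢ = 1.4358 — both > 1, two phases present.
Iterate (Newton) starting at β = 0.36:
  β = 0.3600: g = 0.06937, g' = -0.6113 → β = 0.4735
  β = 0.4735: g = 0.00009, g' = -0.6151 → β = 0.4736
Converged at β = 0.4736.
Compositions from xᵢ = zᵢ/(1+β(Kᵢ−1)), yᵢ = Kᵢxᵢ:
  1: x = 0.0642, y = 0.1787
  2: x = 0.3140, y = 0.5851
  3: x = 0.6218, y = 0.2363

β = 0.4736, x_2 = 0.3140, y_2 = 0.5851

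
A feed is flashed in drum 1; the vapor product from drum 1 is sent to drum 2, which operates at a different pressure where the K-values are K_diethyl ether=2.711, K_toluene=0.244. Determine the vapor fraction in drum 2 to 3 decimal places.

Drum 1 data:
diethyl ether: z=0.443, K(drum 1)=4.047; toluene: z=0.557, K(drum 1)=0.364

Drum 1:
Newton–Raphson from ψ₁ = 0.5:
  ψ₁ = 0.500: g = 0.0155, g' = -1.130 → ψ₁ = 0.514
Converged at ψ₁ = 0.514.
Drum-1 compositions:
  diethyl ether: x = 0.173, y = 0.699
  toluene: x = 0.827, y = 0.301
Drum-2 feed = drum-1 vapor: z₂ = (0.6989, 0.3011).
Drum 2:
Binary case is linear: z₁(K₁−1)(1+ψ₂(K₂−1)) + z₂(K₂−1)(1+ψ₂(K₁−1)) = 0
⇒ ψ₂ = [z₁(K₁−1)+z₂(K₂−1)] / [−(K₁−1)(K₂−1)] = 0.9681/1.2935 = 0.748
  diethyl ether: x = 0.306, y = 0.831
  toluene: x = 0.694, y = 0.169

V/F (drum 2) = 0.748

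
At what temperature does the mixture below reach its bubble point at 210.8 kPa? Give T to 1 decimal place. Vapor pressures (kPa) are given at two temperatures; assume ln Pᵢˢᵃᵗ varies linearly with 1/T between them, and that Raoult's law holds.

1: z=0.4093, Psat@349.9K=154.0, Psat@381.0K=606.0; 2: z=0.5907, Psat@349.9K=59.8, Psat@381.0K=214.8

T = 367.0 K

Bubble-point temperature: ΣzᵢPᵢˢᵃᵗ(T) = P. Interpolate ln Pᵢˢᵃᵗ = aᵢ + bᵢ/T.
  T = 349.9 K: ΣzᵢPᵢˢᵃᵗ = 98.36 kPa
  T = 381.0 K: ΣzᵢPᵢˢᵃᵗ = 374.92 kPa
  T = 365.4 K: ΣzᵢPᵢˢᵃᵗ = 197.10 kPa
  T = 373.2 K: ΣzᵢPᵢˢᵃᵗ = 273.66 kPa
  T = 369.3 K: ΣzᵢPᵢˢᵃᵗ = 232.65 kPa
  T = 367.4 K: ΣzᵢPᵢˢᵃᵗ = 214.69 kPa
Interpolating between 365.4 K and 367.4 K gives T ≈ 367.0 K.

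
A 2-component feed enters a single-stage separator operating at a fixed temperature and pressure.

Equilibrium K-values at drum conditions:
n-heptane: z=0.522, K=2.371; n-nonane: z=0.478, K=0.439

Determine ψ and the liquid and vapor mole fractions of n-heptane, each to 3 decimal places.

Let ψ = V/F and solve Σ zᵢ(Kᵢ−1)/(1+ψ(Kᵢ−1)) = 0.
g(0) = ΣzᵢKᵢ − 1 = 0.448 and g(1) = 1 − Σzᵢ/Kᵢ = -0.309, so a root lies in (0, 1).
Binary case is linear: z₁(K₁−1)(1+ψ(K₂−1)) + z₂(K₂−1)(1+ψ(K₁−1)) = 0
⇒ ψ = [z₁(K₁−1)+z₂(K₂−1)] / [−(K₁−1)(K₂−1)] = 0.4475/0.7691 = 0.582
Compositions from xᵢ = zᵢ/(1+ψ(Kᵢ−1)), yᵢ = Kᵢxᵢ:
  n-heptane: x = 0.290, y = 0.688
  n-nonane: x = 0.710, y = 0.312

ψ = 0.582, x_n-heptane = 0.290, y_n-heptane = 0.688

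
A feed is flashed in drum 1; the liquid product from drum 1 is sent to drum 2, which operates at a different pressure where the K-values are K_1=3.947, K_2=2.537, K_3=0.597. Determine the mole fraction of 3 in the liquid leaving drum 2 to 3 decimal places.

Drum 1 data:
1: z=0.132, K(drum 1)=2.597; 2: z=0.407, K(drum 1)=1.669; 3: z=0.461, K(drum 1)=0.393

Drum 1:
Iterate (Newton) starting at ψ₁ = 0.5:
  ψ₁ = 0.500: g = -0.0805, g' = -0.556 → ψ₁ = 0.355
  ψ₁ = 0.355: g = -0.0023, g' = -0.532 → ψ₁ = 0.351
Converged at ψ₁ = 0.351.
Drum-1 compositions:
  1: x = 0.085, y = 0.220
  2: x = 0.330, y = 0.550
  3: x = 0.586, y = 0.230
Drum-2 feed = drum-1 liquid: z₂ = (0.0846, 0.3296, 0.5858).
Drum 2:
Rachford–Rice: g(ψ₂) = Σ zᵢ(Kᵢ−1)/(1+ψ₂(Kᵢ−1)) = 0.
Feasibility: ΣzᵢKᵢ = 1.520, Σzᵢ/Kᵢ = 1.133 — both > 1, two phases present.
Iterate (Newton) starting at ψ₂ = 0.5:
  ψ₂ = 0.500: g = 0.0916, g' = -0.518 → ψ₂ = 0.677
  ψ₂ = 0.677: g = 0.0070, g' = -0.449 → ψ₂ = 0.692
Converged at ψ₂ = 0.692.
  1: x = 0.028, y = 0.110
  2: x = 0.160, y = 0.405
  3: x = 0.812, y = 0.485

x_3 (drum 2) = 0.812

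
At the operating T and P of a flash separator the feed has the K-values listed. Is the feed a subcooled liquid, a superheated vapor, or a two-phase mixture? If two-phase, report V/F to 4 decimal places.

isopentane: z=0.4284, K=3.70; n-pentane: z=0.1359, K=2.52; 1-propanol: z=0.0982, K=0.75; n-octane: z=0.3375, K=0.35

ΣzᵢKᵢ = 2.1193; Σzᵢ/Kᵢ = 1.2649.
Both exceed 1, so a two-phase solution exists.
Newton iteration, ψ⁰ = 0.4:
  ψ = 0.4000: g = 0.36083, g' = -1.1113 → ψ = 0.7247
  ψ = 0.7247: g = 0.04478, g' = -0.9472 → ψ = 0.7720
  ψ = 0.7720: g = -0.00068, g' = -0.9787 → ψ = 0.7713
Converged at ψ = 0.7713.

two-phase, V/F = 0.7713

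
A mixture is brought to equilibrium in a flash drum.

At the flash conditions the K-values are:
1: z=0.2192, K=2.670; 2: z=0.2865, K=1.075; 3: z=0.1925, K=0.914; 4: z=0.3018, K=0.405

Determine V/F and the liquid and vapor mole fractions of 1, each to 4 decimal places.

Rachford–Rice: g(V/F) = Σ zᵢ(Kᵢ−1)/(1+V/F(Kᵢ−1)) = 0.
Check two-phase: ΣzᵢKᵢ = 1.1914 > 1 and Σzᵢ/Kᵢ = 1.3044 > 1, so g(0) = 0.1914 > 0 and g(1) = -0.3044 < 0.
Newton iteration, V/F⁰ = 0.5:
  V/F = 0.5000: g = -0.05272, g' = -0.4011 → V/F = 0.3686
  V/F = 0.3686: g = 0.00039, g' = -0.4126 → V/F = 0.3695
Converged at V/F = 0.3695.
Compositions from xᵢ = zᵢ/(1+V/F(Kᵢ−1)), yᵢ = Kᵢxᵢ:
  1: x = 0.1356, y = 0.3619
  2: x = 0.2788, y = 0.2997
  3: x = 0.1988, y = 0.1817
  4: x = 0.3869, y = 0.1567

V/F = 0.3695, x_1 = 0.1356, y_1 = 0.3619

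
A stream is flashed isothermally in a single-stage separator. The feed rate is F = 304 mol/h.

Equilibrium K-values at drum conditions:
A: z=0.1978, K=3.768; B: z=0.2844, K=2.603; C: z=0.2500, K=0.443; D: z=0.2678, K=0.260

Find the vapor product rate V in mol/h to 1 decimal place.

Material balance + equilibrium reduce to Σ zᵢ(Kᵢ−1)/(1+ψ(Kᵢ−1)) = 0.
Feasibility: ΣzᵢKᵢ = 1.6660, Σzᵢ/Kᵢ = 1.7561 — both > 1, two phases present.
Iterate (Newton) starting at ψ = 0.6:
  ψ = 0.6000: g = -0.12742, g' = -1.0533 → ψ = 0.4790
  ψ = 0.4790: g = -0.00366, g' = -1.0102 → ψ = 0.4754
Converged at ψ = 0.4754.
Then V = ψ·F = 0.4754·304 = 144.5 mol/h and L = F − V = 159.5 mol/h.

V = 144.5 mol/h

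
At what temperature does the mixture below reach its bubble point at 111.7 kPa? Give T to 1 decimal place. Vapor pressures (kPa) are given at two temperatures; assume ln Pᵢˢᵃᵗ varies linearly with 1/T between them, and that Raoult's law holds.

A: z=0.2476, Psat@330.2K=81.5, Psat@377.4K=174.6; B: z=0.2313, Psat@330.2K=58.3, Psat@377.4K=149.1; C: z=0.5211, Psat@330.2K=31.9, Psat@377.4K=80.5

Bubble-point temperature: ΣzᵢPᵢˢᵃᵗ(T) = P. Interpolate ln Pᵢˢᵃᵗ = aᵢ + bᵢ/T.
  T = 330.2 K: ΣzᵢPᵢˢᵃᵗ = 50.29 kPa
  T = 377.4 K: ΣzᵢPᵢˢᵃᵗ = 119.67 kPa
  T = 353.8 K: ΣzᵢPᵢˢᵃᵗ = 79.78 kPa
  T = 365.6 K: ΣzᵢPᵢˢᵃᵗ = 98.33 kPa
  T = 371.5 K: ΣzᵢPᵢˢᵃᵗ = 108.64 kPa
  T = 374.4 K: ΣzᵢPᵢˢᵃᵗ = 113.97 kPa
Interpolating between 371.5 K and 374.4 K gives T ≈ 373.2 K.

T = 373.2 K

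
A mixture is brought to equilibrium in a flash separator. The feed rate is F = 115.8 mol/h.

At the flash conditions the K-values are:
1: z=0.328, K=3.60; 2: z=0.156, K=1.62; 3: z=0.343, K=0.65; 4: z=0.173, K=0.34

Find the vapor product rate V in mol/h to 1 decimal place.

V = 80.8 mol/h

Rachford–Rice: g(ψ) = Σ zᵢ(Kᵢ−1)/(1+ψ(Kᵢ−1)) = 0.
Feasibility: ΣzᵢKᵢ = 1.715, Σzᵢ/Kᵢ = 1.224 — both > 1, two phases present.
Newton–Raphson from ψ = 0.49:
  ψ = 0.490: g = 0.1355, g' = -0.690 → ψ = 0.686
  ψ = 0.686: g = 0.0073, g' = -0.640 → ψ = 0.698
Converged at ψ = 0.698.
Then V = ψ·F = 0.6979·115.8 = 80.8 mol/h and L = F − V = 35.0 mol/h.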